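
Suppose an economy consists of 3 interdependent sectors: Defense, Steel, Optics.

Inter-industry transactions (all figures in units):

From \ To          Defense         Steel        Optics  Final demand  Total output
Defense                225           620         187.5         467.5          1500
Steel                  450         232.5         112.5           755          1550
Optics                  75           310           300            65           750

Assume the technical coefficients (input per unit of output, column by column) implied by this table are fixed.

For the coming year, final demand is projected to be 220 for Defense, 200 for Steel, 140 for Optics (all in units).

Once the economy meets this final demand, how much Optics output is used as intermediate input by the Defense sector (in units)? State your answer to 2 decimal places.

z_31 = 32.82

Technical coefficients a_ij = z_ij / X_j:
  a_11 = 225/1500 = 0.15, a_21 = 450/1500 = 0.30, a_31 = 75/1500 = 0.05
  a_12 = 620/1550 = 0.40, a_22 = 232.5/1550 = 0.15, a_32 = 310/1550 = 0.20
  a_13 = 187.5/750 = 0.25, a_23 = 112.5/750 = 0.15, a_33 = 300/750 = 0.40
I − A =
  [   0.85    -0.40    -0.25]
  [  -0.30     0.85    -0.15]
  [  -0.05    -0.20     0.60]
Cofactors of I−A, C_ij = (−1)^(i+j)·(minor ij) (rows/columns in the sector order above):
  C_11 = (0.85)(0.60) − (-0.15)(-0.20) = 0.4800
  C_12 = −[(-0.30)(0.60) − (-0.15)(-0.05)] = 0.1875
  C_13 = (-0.30)(-0.20) − (0.85)(-0.05) = 0.1025
  C_21 = −[(-0.40)(0.60) − (-0.25)(-0.20)] = 0.2900
  C_22 = (0.85)(0.60) − (-0.25)(-0.05) = 0.4975
  C_23 = −[(0.85)(-0.20) − (-0.40)(-0.05)] = 0.1900
  C_31 = (-0.40)(-0.15) − (-0.25)(0.85) = 0.2725
  C_32 = −[(0.85)(-0.15) − (-0.25)(-0.30)] = 0.2025
  C_33 = (0.85)(0.85) − (-0.40)(-0.30) = 0.6025
det(I−A) = Σ_j (I−A)_1j·C_1j = (0.85)(0.4800) + (-0.40)(0.1875) + (-0.25)(0.1025) = 0.307375
adj(I−A) = Cᵀ =
  [ 0.4800   0.2900   0.2725]
  [ 0.1875   0.4975   0.2025]
  [ 0.1025   0.1900   0.6025]
(I − A)⁻¹ = adj(I−A) / det(I−A) ≈
  [   1.5616     0.9435     0.8865]
  [   0.6100     1.6185     0.6588]
  [   0.3335     0.6181     1.9601]
First solve x = (I − A)⁻¹ d = adj(I−A)·d / det(I−A); in particular x_1 = (0.4800·220 + 0.2900·200 + 0.2725·140) / 0.307375 = 201.75 / 0.307375 ≈ 656.3644.
Intermediate flow from 3 to 1: z_31 = a_31 · x_1 = 0.05 × 201.75 / 0.307375 = 10.0875 / 0.307375 ≈ 32.82.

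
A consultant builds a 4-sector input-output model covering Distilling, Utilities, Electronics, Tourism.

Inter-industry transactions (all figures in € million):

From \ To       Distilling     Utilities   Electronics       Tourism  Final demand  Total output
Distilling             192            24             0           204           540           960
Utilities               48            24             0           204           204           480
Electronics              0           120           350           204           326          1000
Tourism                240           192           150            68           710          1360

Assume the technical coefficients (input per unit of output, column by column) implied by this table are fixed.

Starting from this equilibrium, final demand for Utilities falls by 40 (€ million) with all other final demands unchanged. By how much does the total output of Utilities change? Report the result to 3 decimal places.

Technical coefficients a_ij = z_ij / X_j:
  a_DD = 192/960 = 0.20, a_UD = 48/960 = 0.05, a_ED = 0/960 = 0.00, a_TD = 240/960 = 0.25
  a_DU = 24/480 = 0.05, a_UU = 24/480 = 0.05, a_EU = 120/480 = 0.25, a_TU = 192/480 = 0.40
  a_DE = 0/1000 = 0.00, a_UE = 0/1000 = 0.00, a_EE = 350/1000 = 0.35, a_TE = 150/1000 = 0.15
  a_DT = 204/1360 = 0.15, a_UT = 204/1360 = 0.15, a_ET = 204/1360 = 0.15, a_TT = 68/1360 = 0.05
I − A =
  [   0.80    -0.05     0.00    -0.15]
  [  -0.05     0.95     0.00    -0.15]
  [   0.00    -0.25     0.65    -0.15]
  [  -0.25    -0.40    -0.15     0.95]
Compute the cofactors C_ij = (−1)^(i+j)·(3×3 minor ij) of I−A; the adjugate is their transpose:
adj(I−A) = Cᵀ =
  [ 0.520625   0.074375   0.022500   0.097500]
  [ 0.054125   0.451625   0.019125   0.082875]
  [ 0.059875   0.230500   0.631125   0.145500]
  [ 0.169250   0.246125   0.113625   0.492375]
det(I−A) = Σ_j (I−A)_1j·C_1j = (0.80)(0.520625) + (-0.05)(0.054125) + (0.00)(0.059875) + (-0.15)(0.169250) = 0.38840625
(I − A)⁻¹ = adj(I−A) / det(I−A) ≈
  [   1.3404     0.1915     0.0579     0.2510]
  [   0.1394     1.1628     0.0492     0.2134]
  [   0.1542     0.5935     1.6249     0.3746]
  [   0.4358     0.6337     0.2925     1.2677]
Δx = (I − A)⁻¹ Δd with Δd having -40 in the Utilities component and 0 elsewhere.
So Δx_U = L_UU · (-40), where L_UU = adj(I−A)_UU / det(I−A) = 0.451625 / 0.38840625.
Δx_U = 0.451625 × (-40) / 0.38840625 = -18.065 / 0.38840625 ≈ -46.511.

Δx_U = -46.511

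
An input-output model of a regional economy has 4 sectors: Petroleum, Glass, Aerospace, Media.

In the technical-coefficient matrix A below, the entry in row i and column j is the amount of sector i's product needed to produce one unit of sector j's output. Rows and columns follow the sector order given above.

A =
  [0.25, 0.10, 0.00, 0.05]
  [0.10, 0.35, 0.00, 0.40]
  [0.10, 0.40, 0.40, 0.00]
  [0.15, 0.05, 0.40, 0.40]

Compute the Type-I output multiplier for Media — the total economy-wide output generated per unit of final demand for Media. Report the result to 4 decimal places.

I − A =
  [   0.75    -0.10     0.00    -0.05]
  [  -0.10     0.65     0.00    -0.40]
  [  -0.10    -0.40     0.60     0.00]
  [  -0.15    -0.05    -0.40     0.60]
Compute the cofactors C_ij = (−1)^(i+j)·(3×3 minor ij) of I−A; the adjugate is their transpose:
adj(I−A) = Cᵀ =
  [ 0.158000   0.045500   0.029000   0.043500]
  [ 0.088000   0.263500   0.122000   0.183000]
  [ 0.085000   0.183250   0.260375   0.129250]
  [ 0.103500   0.155500   0.191000   0.286500]
det(I−A) = Σ_j (I−A)_1j·C_1j = (0.75)(0.158000) + (-0.10)(0.088000) + (0.00)(0.085000) + (-0.05)(0.103500) = 0.104525
(I − A)⁻¹ = adj(I−A) / det(I−A) ≈
  [   1.51160     0.43530     0.27745     0.41617]
  [   0.84190     2.52093     1.16718     1.75078]
  [   0.81320     1.75317     2.49103     1.23655]
  [   0.99019     1.48768     1.82731     2.74097]
The output multiplier for sector j is the column-j sum of the Leontief inverse (I − A)⁻¹ = adj(I−A) / det(I−A).
Column M of adj(I−A): (0.043500, 0.183000, 0.129250, 0.286500); det(I−A) = 0.104525.
m_M = (0.043500 + 0.183000 + 0.129250 + 0.286500) / 0.104525 = 0.64225 / 0.104525 ≈ 6.1445.

m_M = 6.1445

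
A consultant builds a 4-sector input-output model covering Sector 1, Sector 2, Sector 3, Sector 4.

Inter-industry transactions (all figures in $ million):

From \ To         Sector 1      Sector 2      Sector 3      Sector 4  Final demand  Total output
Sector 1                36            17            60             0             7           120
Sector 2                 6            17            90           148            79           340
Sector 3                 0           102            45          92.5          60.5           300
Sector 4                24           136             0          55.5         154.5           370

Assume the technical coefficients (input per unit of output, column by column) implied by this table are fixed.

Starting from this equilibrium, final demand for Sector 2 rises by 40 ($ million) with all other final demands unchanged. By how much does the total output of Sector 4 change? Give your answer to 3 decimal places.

Technical coefficients a_ij = z_ij / X_j:
  a_11 = 36/120 = 0.30, a_21 = 6/120 = 0.05, a_31 = 0/120 = 0.00, a_41 = 24/120 = 0.20
  a_12 = 17/340 = 0.05, a_22 = 17/340 = 0.05, a_32 = 102/340 = 0.30, a_42 = 136/340 = 0.40
  a_13 = 60/300 = 0.20, a_23 = 90/300 = 0.30, a_33 = 45/300 = 0.15, a_43 = 0/300 = 0.00
  a_14 = 0/370 = 0.00, a_24 = 148/370 = 0.40, a_34 = 92.5/370 = 0.25, a_44 = 55.5/370 = 0.15
I − A =
  [   0.70    -0.05    -0.20     0.00]
  [  -0.05     0.95    -0.30    -0.40]
  [   0.00    -0.30     0.85    -0.25]
  [  -0.20    -0.40     0.00     0.85]
Compute the cofactors C_ij = (−1)^(i+j)·(3×3 minor ij) of I−A; the adjugate is their transpose:
adj(I−A) = Cᵀ =
  [ 0.443875   0.107125   0.142250   0.092250]
  [ 0.119125   0.495750   0.203000   0.293000]
  [ 0.089250   0.251000   0.447125   0.249625]
  [ 0.160500   0.258500   0.129000   0.497125]
det(I−A) = Σ_j (I−A)_1j·C_1j = (0.70)(0.443875) + (-0.05)(0.119125) + (-0.20)(0.089250) + (0.00)(0.160500) = 0.28690625
(I − A)⁻¹ = adj(I−A) / det(I−A) ≈
  [   1.5471     0.3734     0.4958     0.3215]
  [   0.4152     1.7279     0.7075     1.0212]
  [   0.3111     0.8749     1.5584     0.8701]
  [   0.5594     0.9010     0.4496     1.7327]
Δx = (I − A)⁻¹ Δd with Δd having +40 in the Sector 2 component and 0 elsewhere.
So Δx_4 = L_42 · (+40), where L_42 = adj(I−A)_42 / det(I−A) = 0.258500 / 0.28690625.
Δx_4 = 0.258500 × (+40) / 0.28690625 = 10.34 / 0.28690625 ≈ 36.040.

Δx_4 = 36.040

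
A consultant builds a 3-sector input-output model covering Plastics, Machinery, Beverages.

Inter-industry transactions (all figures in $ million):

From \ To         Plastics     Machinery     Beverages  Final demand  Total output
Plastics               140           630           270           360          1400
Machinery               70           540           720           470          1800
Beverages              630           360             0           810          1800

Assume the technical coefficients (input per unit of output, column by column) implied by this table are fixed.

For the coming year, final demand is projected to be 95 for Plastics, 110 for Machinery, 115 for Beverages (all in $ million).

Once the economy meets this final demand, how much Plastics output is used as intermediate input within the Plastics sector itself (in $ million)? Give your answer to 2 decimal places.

Technical coefficients a_ij = z_ij / X_j:
  a_11 = 140/1400 = 0.10, a_21 = 70/1400 = 0.05, a_31 = 630/1400 = 0.45
  a_12 = 630/1800 = 0.35, a_22 = 540/1800 = 0.30, a_32 = 360/1800 = 0.20
  a_13 = 270/1800 = 0.15, a_23 = 720/1800 = 0.40, a_33 = 0/1800 = 0.00
I − A =
  [   0.90    -0.35    -0.15]
  [  -0.05     0.70    -0.40]
  [  -0.45    -0.20     1.00]
Cofactors of I−A, C_ij = (−1)^(i+j)·(minor ij) (rows/columns in the sector order above):
  C_11 = (0.70)(1.00) − (-0.40)(-0.20) = 0.6200
  C_12 = −[(-0.05)(1.00) − (-0.40)(-0.45)] = 0.2300
  C_13 = (-0.05)(-0.20) − (0.70)(-0.45) = 0.3250
  C_21 = −[(-0.35)(1.00) − (-0.15)(-0.20)] = 0.3800
  C_22 = (0.90)(1.00) − (-0.15)(-0.45) = 0.8325
  C_23 = −[(0.90)(-0.20) − (-0.35)(-0.45)] = 0.3375
  C_31 = (-0.35)(-0.40) − (-0.15)(0.70) = 0.2450
  C_32 = −[(0.90)(-0.40) − (-0.15)(-0.05)] = 0.3675
  C_33 = (0.90)(0.70) − (-0.35)(-0.05) = 0.6125
det(I−A) = Σ_j (I−A)_1j·C_1j = (0.90)(0.6200) + (-0.35)(0.2300) + (-0.15)(0.3250) = 0.42875
adj(I−A) = Cᵀ =
  [ 0.6200   0.3800   0.2450]
  [ 0.2300   0.8325   0.3675]
  [ 0.3250   0.3375   0.6125]
(I − A)⁻¹ = adj(I−A) / det(I−A) ≈
  [   1.4461     0.8863     0.5714]
  [   0.5364     1.9417     0.8571]
  [   0.7580     0.7872     1.4286]
First solve x = (I − A)⁻¹ d = adj(I−A)·d / det(I−A); in particular x_1 = (0.6200·95 + 0.3800·110 + 0.2450·115) / 0.42875 = 128.875 / 0.42875 ≈ 300.5831.
Intermediate flow from 1 to 1: z_11 = a_11 · x_1 = 0.10 × 128.875 / 0.42875 = 12.8875 / 0.42875 ≈ 30.06.

z_11 = 30.06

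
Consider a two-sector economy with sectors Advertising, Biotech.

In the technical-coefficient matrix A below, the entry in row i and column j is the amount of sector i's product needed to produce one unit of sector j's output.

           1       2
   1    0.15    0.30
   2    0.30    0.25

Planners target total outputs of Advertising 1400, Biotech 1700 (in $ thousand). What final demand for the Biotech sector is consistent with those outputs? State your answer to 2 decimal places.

I − A =
  [   0.85    -0.30]
  [  -0.30     0.75]
d = (I − A) x:
  d_1 = (+0.85)·1400 + (-0.30)·1700 = 680.00
  d_2 = (-0.30)·1400 + (+0.75)·1700 = 855.00

d_2 = 855.00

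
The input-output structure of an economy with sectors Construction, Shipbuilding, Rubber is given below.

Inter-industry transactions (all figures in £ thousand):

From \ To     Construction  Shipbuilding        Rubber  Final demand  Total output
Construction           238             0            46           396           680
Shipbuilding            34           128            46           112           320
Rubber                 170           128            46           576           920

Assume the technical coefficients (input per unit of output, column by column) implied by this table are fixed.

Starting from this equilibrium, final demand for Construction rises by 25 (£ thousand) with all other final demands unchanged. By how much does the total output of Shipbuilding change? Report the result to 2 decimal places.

Δx_S = 4.30

Technical coefficients a_ij = z_ij / X_j:
  a_CC = 238/680 = 0.35, a_SC = 34/680 = 0.05, a_RC = 170/680 = 0.25
  a_CS = 0/320 = 0.00, a_SS = 128/320 = 0.40, a_RS = 128/320 = 0.40
  a_CR = 46/920 = 0.05, a_SR = 46/920 = 0.05, a_RR = 46/920 = 0.05
I − A =
  [   0.65     0.00    -0.05]
  [  -0.05     0.60    -0.05]
  [  -0.25    -0.40     0.95]
Cofactors of I−A, C_ij = (−1)^(i+j)·(minor ij) (rows/columns in the sector order above):
  C_11 = (0.60)(0.95) − (-0.05)(-0.40) = 0.5500
  C_12 = −[(-0.05)(0.95) − (-0.05)(-0.25)] = 0.0600
  C_13 = (-0.05)(-0.40) − (0.60)(-0.25) = 0.1700
  C_21 = −[(0.00)(0.95) − (-0.05)(-0.40)] = 0.0200
  C_22 = (0.65)(0.95) − (-0.05)(-0.25) = 0.6050
  C_23 = −[(0.65)(-0.40) − (0.00)(-0.25)] = 0.2600
  C_31 = (0.00)(-0.05) − (-0.05)(0.60) = 0.0300
  C_32 = −[(0.65)(-0.05) − (-0.05)(-0.05)] = 0.0350
  C_33 = (0.65)(0.60) − (0.00)(-0.05) = 0.3900
det(I−A) = Σ_j (I−A)_1j·C_1j = (0.65)(0.5500) + (0.00)(0.0600) + (-0.05)(0.1700) = 0.3490
adj(I−A) = Cᵀ =
  [ 0.5500   0.0200   0.0300]
  [ 0.0600   0.6050   0.0350]
  [ 0.1700   0.2600   0.3900]
(I − A)⁻¹ = adj(I−A) / det(I−A) ≈
  [   1.5759     0.0573     0.0860]
  [   0.1719     1.7335     0.1003]
  [   0.4871     0.7450     1.1175]
Δx = (I − A)⁻¹ Δd with Δd having +25 in the Construction component and 0 elsewhere.
So Δx_S = L_SC · (+25), where L_SC = adj(I−A)_SC / det(I−A) = 0.0600 / 0.3490.
Δx_S = 0.0600 × (+25) / 0.3490 = 1.50 / 0.3490 ≈ 4.30.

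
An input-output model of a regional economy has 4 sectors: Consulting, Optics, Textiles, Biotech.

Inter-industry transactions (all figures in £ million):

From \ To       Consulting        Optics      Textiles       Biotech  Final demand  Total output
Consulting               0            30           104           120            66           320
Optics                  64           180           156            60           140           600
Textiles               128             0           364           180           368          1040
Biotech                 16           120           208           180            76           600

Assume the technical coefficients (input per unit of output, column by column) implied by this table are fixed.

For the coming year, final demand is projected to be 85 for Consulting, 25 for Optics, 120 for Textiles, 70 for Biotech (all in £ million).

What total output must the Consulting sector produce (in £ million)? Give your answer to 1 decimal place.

x_C = 204.7

Technical coefficients a_ij = z_ij / X_j:
  a_CC = 0/320 = 0.00, a_OC = 64/320 = 0.20, a_TC = 128/320 = 0.40, a_BC = 16/320 = 0.05
  a_CO = 30/600 = 0.05, a_OO = 180/600 = 0.30, a_TO = 0/600 = 0.00, a_BO = 120/600 = 0.20
  a_CT = 104/1040 = 0.10, a_OT = 156/1040 = 0.15, a_TT = 364/1040 = 0.35, a_BT = 208/1040 = 0.20
  a_CB = 120/600 = 0.20, a_OB = 60/600 = 0.10, a_TB = 180/600 = 0.30, a_BB = 180/600 = 0.30
I − A =
  [   1.00    -0.05    -0.10    -0.20]
  [  -0.20     0.70    -0.15    -0.10]
  [  -0.40     0.00     0.65    -0.30]
  [  -0.05    -0.20    -0.20     0.70]
Compute the cofactors C_ij = (−1)^(i+j)·(3×3 minor ij) of I−A; the adjugate is their transpose:
adj(I−A) = Cᵀ =
  [ 0.254500   0.051750   0.087250   0.117500]
  [ 0.134500   0.343000   0.146000   0.150000]
  [ 0.210500   0.090750   0.447750   0.265000]
  [ 0.116750   0.127625   0.175875   0.417500]
det(I−A) = Σ_j (I−A)_1j·C_1j = (1.00)(0.254500) + (-0.05)(0.134500) + (-0.10)(0.210500) + (-0.20)(0.116750) = 0.203375
(I − A)⁻¹ = adj(I−A) / det(I−A) ≈
  [   1.2514     0.2545     0.4290     0.5778]
  [   0.6613     1.6865     0.7179     0.7376]
  [   1.0350     0.4462     2.2016     1.3030]
  [   0.5741     0.6275     0.8648     2.0529]
x = (I − A)⁻¹ d = adj(I−A)·d / det(I−A), with det(I−A) = 0.203375:
  x_C = (0.254500·85 + 0.051750·25 + 0.087250·120 + 0.117500·70) / 0.203375 = 41.62125 / 0.203375 ≈ 204.7
  x_O = (0.134500·85 + 0.343000·25 + 0.146000·120 + 0.150000·70) / 0.203375 = 48.0275 / 0.203375 ≈ 236.2
  x_T = (0.210500·85 + 0.090750·25 + 0.447750·120 + 0.265000·70) / 0.203375 = 92.44125 / 0.203375 ≈ 454.5
  x_B = (0.116750·85 + 0.127625·25 + 0.175875·120 + 0.417500·70) / 0.203375 = 63.444375 / 0.203375 ≈ 312.0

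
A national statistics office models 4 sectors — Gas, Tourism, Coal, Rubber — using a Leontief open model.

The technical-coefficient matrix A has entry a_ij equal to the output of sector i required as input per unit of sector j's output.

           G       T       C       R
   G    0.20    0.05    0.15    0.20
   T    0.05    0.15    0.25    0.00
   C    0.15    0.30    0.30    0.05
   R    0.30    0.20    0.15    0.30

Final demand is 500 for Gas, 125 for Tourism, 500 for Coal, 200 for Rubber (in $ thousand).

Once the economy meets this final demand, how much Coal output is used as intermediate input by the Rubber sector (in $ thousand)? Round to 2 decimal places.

I − A =
  [   0.80    -0.05    -0.15    -0.20]
  [  -0.05     0.85    -0.25     0.00]
  [  -0.15    -0.30     0.70    -0.05]
  [  -0.30    -0.20    -0.15     0.70]
Compute the cofactors C_ij = (−1)^(i+j)·(3×3 minor ij) of I−A; the adjugate is their transpose:
adj(I−A) = Cᵀ =
  [ 0.355125   0.094125   0.133500   0.111000]
  [ 0.054125   0.321500   0.131750   0.024875]
  [ 0.113000   0.170000   0.421250   0.062375]
  [ 0.191875   0.168625   0.185125   0.391000]
det(I−A) = Σ_j (I−A)_1j·C_1j = (0.80)(0.355125) + (-0.05)(0.054125) + (-0.15)(0.113000) + (-0.20)(0.191875) = 0.22606875
(I − A)⁻¹ = adj(I−A) / det(I−A) ≈
  [   1.5709     0.4164     0.5905     0.4910]
  [   0.2394     1.4221     0.5828     0.1100]
  [   0.4998     0.7520     1.8634     0.2759]
  [   0.8487     0.7459     0.8189     1.7296]
First solve x = (I − A)⁻¹ d = adj(I−A)·d / det(I−A); in particular x_R = (0.191875·500 + 0.168625·125 + 0.185125·500 + 0.391000·200) / 0.22606875 = 287.778125 / 0.22606875 ≈ 1272.9673.
Intermediate flow from C to R: z_CR = a_CR · x_R = 0.05 × 287.778125 / 0.22606875 = 14.38890625 / 0.22606875 ≈ 63.65.

z_CR = 63.65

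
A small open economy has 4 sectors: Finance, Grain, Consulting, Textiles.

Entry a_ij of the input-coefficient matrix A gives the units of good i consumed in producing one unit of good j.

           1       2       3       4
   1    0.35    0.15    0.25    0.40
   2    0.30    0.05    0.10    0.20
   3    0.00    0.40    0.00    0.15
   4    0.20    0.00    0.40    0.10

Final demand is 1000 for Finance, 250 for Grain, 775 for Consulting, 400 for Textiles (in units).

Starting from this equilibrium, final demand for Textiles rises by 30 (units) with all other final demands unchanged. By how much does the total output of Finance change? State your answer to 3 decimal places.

Δx_1 = 45.169

I − A =
  [   0.65    -0.15    -0.25    -0.40]
  [  -0.30     0.95    -0.10    -0.20]
  [   0.00    -0.40     1.00    -0.15]
  [  -0.20     0.00    -0.40     0.90]
Compute the cofactors C_ij = (−1)^(i+j)·(3×3 minor ij) of I−A; the adjugate is their transpose:
adj(I−A) = Cᵀ =
  [ 0.730000   0.280000   0.391250   0.451875]
  [ 0.295000   0.458500   0.228000   0.271000]
  [ 0.152500   0.206500   0.433250   0.185875]
  [ 0.230000   0.154000   0.279500   0.516500]
det(I−A) = Σ_j (I−A)_1j·C_1j = (0.65)(0.730000) + (-0.15)(0.295000) + (-0.25)(0.152500) + (-0.40)(0.230000) = 0.300125
(I − A)⁻¹ = adj(I−A) / det(I−A) ≈
  [   2.4323     0.9329     1.3036     1.5056]
  [   0.9829     1.5277     0.7597     0.9030]
  [   0.5081     0.6880     1.4436     0.6193]
  [   0.7663     0.5131     0.9313     1.7209]
Δx = (I − A)⁻¹ Δd with Δd having +30 in the Textiles component and 0 elsewhere.
So Δx_1 = L_14 · (+30), where L_14 = adj(I−A)_14 / det(I−A) = 0.451875 / 0.300125.
Δx_1 = 0.451875 × (+30) / 0.300125 = 13.55625 / 0.300125 ≈ 45.169.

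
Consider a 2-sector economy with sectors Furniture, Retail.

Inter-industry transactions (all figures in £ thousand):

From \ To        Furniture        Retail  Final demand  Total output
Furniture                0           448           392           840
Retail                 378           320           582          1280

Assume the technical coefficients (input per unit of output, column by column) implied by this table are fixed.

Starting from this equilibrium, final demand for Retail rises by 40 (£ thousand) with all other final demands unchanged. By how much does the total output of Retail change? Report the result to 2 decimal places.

Technical coefficients a_ij = z_ij / X_j:
  a_FF = 0/840 = 0.00, a_RF = 378/840 = 0.45
  a_FR = 448/1280 = 0.35, a_RR = 320/1280 = 0.25
I − A =
  [   1.00    -0.35]
  [  -0.45     0.75]
det(I−A) = (1.00)(0.75) − (-0.35)(-0.45) = 0.5925
adj(I−A) = [[0.75, 0.35], [0.45, 1.00]]
(I − A)⁻¹ = adj(I−A) / det(I−A) ≈
  [   1.2658     0.5907]
  [   0.7595     1.6878]
Δx = (I − A)⁻¹ Δd with Δd having +40 in the Retail component and 0 elsewhere.
So Δx_R = L_RR · (+40), where L_RR = adj(I−A)_RR / det(I−A) = 1.00 / 0.5925.
Δx_R = 1.00 × (+40) / 0.5925 = 40.00 / 0.5925 ≈ 67.51.

Δx_R = 67.51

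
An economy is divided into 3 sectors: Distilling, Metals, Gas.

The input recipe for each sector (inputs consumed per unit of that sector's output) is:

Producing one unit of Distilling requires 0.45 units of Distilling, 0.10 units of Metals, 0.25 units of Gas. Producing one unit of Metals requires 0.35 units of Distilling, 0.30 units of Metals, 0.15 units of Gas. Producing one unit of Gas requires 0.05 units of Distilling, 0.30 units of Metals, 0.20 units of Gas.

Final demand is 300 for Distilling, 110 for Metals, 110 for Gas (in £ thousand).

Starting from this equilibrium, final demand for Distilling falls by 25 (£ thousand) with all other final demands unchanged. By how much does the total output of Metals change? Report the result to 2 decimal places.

I − A =
  [   0.55    -0.35    -0.05]
  [  -0.10     0.70    -0.30]
  [  -0.25    -0.15     0.80]
Cofactors of I−A, C_ij = (−1)^(i+j)·(minor ij) (rows/columns in the sector order above):
  C_11 = (0.70)(0.80) − (-0.30)(-0.15) = 0.5150
  C_12 = −[(-0.10)(0.80) − (-0.30)(-0.25)] = 0.1550
  C_13 = (-0.10)(-0.15) − (0.70)(-0.25) = 0.1900
  C_21 = −[(-0.35)(0.80) − (-0.05)(-0.15)] = 0.2875
  C_22 = (0.55)(0.80) − (-0.05)(-0.25) = 0.4275
  C_23 = −[(0.55)(-0.15) − (-0.35)(-0.25)] = 0.1700
  C_31 = (-0.35)(-0.30) − (-0.05)(0.70) = 0.1400
  C_32 = −[(0.55)(-0.30) − (-0.05)(-0.10)] = 0.1700
  C_33 = (0.55)(0.70) − (-0.35)(-0.10) = 0.3500
det(I−A) = Σ_j (I−A)_1j·C_1j = (0.55)(0.5150) + (-0.35)(0.1550) + (-0.05)(0.1900) = 0.2195
adj(I−A) = Cᵀ =
  [ 0.5150   0.2875   0.1400]
  [ 0.1550   0.4275   0.1700]
  [ 0.1900   0.1700   0.3500]
(I − A)⁻¹ = adj(I−A) / det(I−A) ≈
  [   2.3462     1.3098     0.6378]
  [   0.7062     1.9476     0.7745]
  [   0.8656     0.7745     1.5945]
Δx = (I − A)⁻¹ Δd with Δd having -25 in the Distilling component and 0 elsewhere.
So Δx_M = L_MD · (-25), where L_MD = adj(I−A)_MD / det(I−A) = 0.1550 / 0.2195.
Δx_M = 0.1550 × (-25) / 0.2195 = -3.875 / 0.2195 ≈ -17.65.

Δx_M = -17.65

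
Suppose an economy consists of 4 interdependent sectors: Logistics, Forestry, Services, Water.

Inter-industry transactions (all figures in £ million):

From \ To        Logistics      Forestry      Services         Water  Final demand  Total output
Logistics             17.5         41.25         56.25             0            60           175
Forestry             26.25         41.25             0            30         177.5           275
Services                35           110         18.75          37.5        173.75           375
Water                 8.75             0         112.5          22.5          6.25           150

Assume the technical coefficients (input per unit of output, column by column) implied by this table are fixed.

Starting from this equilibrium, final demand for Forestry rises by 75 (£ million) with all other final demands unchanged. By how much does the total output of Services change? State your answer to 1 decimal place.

Technical coefficients a_ij = z_ij / X_j:
  a_11 = 17.5/175 = 0.10, a_21 = 26.25/175 = 0.15, a_31 = 35/175 = 0.20, a_41 = 8.75/175 = 0.05
  a_12 = 41.25/275 = 0.15, a_22 = 41.25/275 = 0.15, a_32 = 110/275 = 0.40, a_42 = 0/275 = 0.00
  a_13 = 56.25/375 = 0.15, a_23 = 0/375 = 0.00, a_33 = 18.75/375 = 0.05, a_43 = 112.5/375 = 0.30
  a_14 = 0/150 = 0.00, a_24 = 30/150 = 0.20, a_34 = 37.5/150 = 0.25, a_44 = 22.5/150 = 0.15
I − A =
  [   0.90    -0.15    -0.15     0.00]
  [  -0.15     0.85     0.00    -0.20]
  [  -0.20    -0.40     0.95    -0.25]
  [  -0.05     0.00    -0.30     0.85]
Compute the cofactors C_ij = (−1)^(i+j)·(3×3 minor ij) of I−A; the adjugate is their transpose:
adj(I−A) = Cᵀ =
  [ 0.598625   0.160875   0.117375   0.072375]
  [ 0.131375   0.631875   0.074625   0.170625]
  [ 0.210125   0.333375   0.629625   0.263625]
  [ 0.109375   0.127125   0.229125   0.670875]
det(I−A) = Σ_j (I−A)_1j·C_1j = (0.90)(0.598625) + (-0.15)(0.131375) + (-0.15)(0.210125) + (0.00)(0.109375) = 0.4875375
(I − A)⁻¹ = adj(I−A) / det(I−A) ≈
  [   1.2279     0.3300     0.2408     0.1485]
  [   0.2695     1.2961     0.1531     0.3500]
  [   0.4310     0.6838     1.2914     0.5407]
  [   0.2243     0.2607     0.4700     1.3760]
Δx = (I − A)⁻¹ Δd with Δd having +75 in the Forestry component and 0 elsewhere.
So Δx_3 = L_32 · (+75), where L_32 = adj(I−A)_32 / det(I−A) = 0.333375 / 0.4875375.
Δx_3 = 0.333375 × (+75) / 0.4875375 = 25.003125 / 0.4875375 ≈ 51.3.

Δx_3 = 51.3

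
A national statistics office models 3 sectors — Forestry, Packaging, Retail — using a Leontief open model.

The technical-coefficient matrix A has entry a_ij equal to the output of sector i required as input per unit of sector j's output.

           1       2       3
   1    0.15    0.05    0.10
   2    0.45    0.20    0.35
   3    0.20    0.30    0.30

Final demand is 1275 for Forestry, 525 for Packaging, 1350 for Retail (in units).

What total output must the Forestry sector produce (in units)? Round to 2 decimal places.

I − A =
  [   0.85    -0.05    -0.10]
  [  -0.45     0.80    -0.35]
  [  -0.20    -0.30     0.70]
Cofactors of I−A, C_ij = (−1)^(i+j)·(minor ij) (rows/columns in the sector order above):
  C_11 = (0.80)(0.70) − (-0.35)(-0.30) = 0.4550
  C_12 = −[(-0.45)(0.70) − (-0.35)(-0.20)] = 0.3850
  C_13 = (-0.45)(-0.30) − (0.80)(-0.20) = 0.2950
  C_21 = −[(-0.05)(0.70) − (-0.10)(-0.30)] = 0.0650
  C_22 = (0.85)(0.70) − (-0.10)(-0.20) = 0.5750
  C_23 = −[(0.85)(-0.30) − (-0.05)(-0.20)] = 0.2650
  C_31 = (-0.05)(-0.35) − (-0.10)(0.80) = 0.0975
  C_32 = −[(0.85)(-0.35) − (-0.10)(-0.45)] = 0.3425
  C_33 = (0.85)(0.80) − (-0.05)(-0.45) = 0.6575
det(I−A) = Σ_j (I−A)_1j·C_1j = (0.85)(0.4550) + (-0.05)(0.3850) + (-0.10)(0.2950) = 0.3380
adj(I−A) = Cᵀ =
  [ 0.4550   0.0650   0.0975]
  [ 0.3850   0.5750   0.3425]
  [ 0.2950   0.2650   0.6575]
(I − A)⁻¹ = adj(I−A) / det(I−A) ≈
  [   1.3462     0.1923     0.2885]
  [   1.1391     1.7012     1.0133]
  [   0.8728     0.7840     1.9453]
x = (I − A)⁻¹ d = adj(I−A)·d / det(I−A), with det(I−A) = 0.3380:
  x_1 = (0.4550·1275 + 0.0650·525 + 0.0975·1350) / 0.3380 = 745.875 / 0.3380 ≈ 2206.73
  x_2 = (0.3850·1275 + 0.5750·525 + 0.3425·1350) / 0.3380 = 1255.125 / 0.3380 ≈ 3713.39
  x_3 = (0.2950·1275 + 0.2650·525 + 0.6575·1350) / 0.3380 = 1402.875 / 0.3380 ≈ 4150.52

x_1 = 2206.73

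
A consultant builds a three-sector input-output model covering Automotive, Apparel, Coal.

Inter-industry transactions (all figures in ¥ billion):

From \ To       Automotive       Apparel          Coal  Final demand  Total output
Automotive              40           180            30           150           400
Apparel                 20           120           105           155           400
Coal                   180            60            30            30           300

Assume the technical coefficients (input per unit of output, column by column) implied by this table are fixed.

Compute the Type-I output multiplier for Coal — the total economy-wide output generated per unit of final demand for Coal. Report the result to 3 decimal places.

Technical coefficients a_ij = z_ij / X_j:
  a_11 = 40/400 = 0.10, a_21 = 20/400 = 0.05, a_31 = 180/400 = 0.45
  a_12 = 180/400 = 0.45, a_22 = 120/400 = 0.30, a_32 = 60/400 = 0.15
  a_13 = 30/300 = 0.10, a_23 = 105/300 = 0.35, a_33 = 30/300 = 0.10
I − A =
  [   0.90    -0.45    -0.10]
  [  -0.05     0.70    -0.35]
  [  -0.45    -0.15     0.90]
Cofactors of I−A, C_ij = (−1)^(i+j)·(minor ij) (rows/columns in the sector order above):
  C_11 = (0.70)(0.90) − (-0.35)(-0.15) = 0.5775
  C_12 = −[(-0.05)(0.90) − (-0.35)(-0.45)] = 0.2025
  C_13 = (-0.05)(-0.15) − (0.70)(-0.45) = 0.3225
  C_21 = −[(-0.45)(0.90) − (-0.10)(-0.15)] = 0.4200
  C_22 = (0.90)(0.90) − (-0.10)(-0.45) = 0.7650
  C_23 = −[(0.90)(-0.15) − (-0.45)(-0.45)] = 0.3375
  C_31 = (-0.45)(-0.35) − (-0.10)(0.70) = 0.2275
  C_32 = −[(0.90)(-0.35) − (-0.10)(-0.05)] = 0.3200
  C_33 = (0.90)(0.70) − (-0.45)(-0.05) = 0.6075
det(I−A) = Σ_j (I−A)_1j·C_1j = (0.90)(0.5775) + (-0.45)(0.2025) + (-0.10)(0.3225) = 0.396375
adj(I−A) = Cᵀ =
  [ 0.5775   0.4200   0.2275]
  [ 0.2025   0.7650   0.3200]
  [ 0.3225   0.3375   0.6075]
(I − A)⁻¹ = adj(I−A) / det(I−A) ≈
  [   1.4570     1.0596     0.5740]
  [   0.5109     1.9300     0.8073]
  [   0.8136     0.8515     1.5326]
The output multiplier for sector j is the column-j sum of the Leontief inverse (I − A)⁻¹ = adj(I−A) / det(I−A).
Column 3 of adj(I−A): (0.2275, 0.3200, 0.6075); det(I−A) = 0.396375.
m_3 = (0.2275 + 0.3200 + 0.6075) / 0.396375 = 1.155 / 0.396375 ≈ 2.914.

m_3 = 2.914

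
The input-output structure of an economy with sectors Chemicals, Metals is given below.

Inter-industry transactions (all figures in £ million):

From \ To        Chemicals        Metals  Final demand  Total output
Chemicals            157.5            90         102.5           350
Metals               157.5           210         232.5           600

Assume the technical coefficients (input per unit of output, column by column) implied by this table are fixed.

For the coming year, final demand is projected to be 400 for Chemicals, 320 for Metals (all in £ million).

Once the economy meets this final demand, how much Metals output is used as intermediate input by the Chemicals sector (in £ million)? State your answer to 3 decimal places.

z_MC = 477.931

Technical coefficients a_ij = z_ij / X_j:
  a_CC = 157.5/350 = 0.45, a_MC = 157.5/350 = 0.45
  a_CM = 90/600 = 0.15, a_MM = 210/600 = 0.35
I − A =
  [   0.55    -0.15]
  [  -0.45     0.65]
det(I−A) = (0.55)(0.65) − (-0.15)(-0.45) = 0.2900
adj(I−A) = [[0.65, 0.15], [0.45, 0.55]]
(I − A)⁻¹ = adj(I−A) / det(I−A) ≈
  [   2.2414     0.5172]
  [   1.5517     1.8966]
First solve x = (I − A)⁻¹ d = adj(I−A)·d / det(I−A); in particular x_C = (0.65·400 + 0.15·320) / 0.2900 = 308.00 / 0.2900 ≈ 1062.06897.
Intermediate flow from M to C: z_MC = a_MC · x_C = 0.45 × 308.00 / 0.2900 = 138.60 / 0.2900 ≈ 477.931.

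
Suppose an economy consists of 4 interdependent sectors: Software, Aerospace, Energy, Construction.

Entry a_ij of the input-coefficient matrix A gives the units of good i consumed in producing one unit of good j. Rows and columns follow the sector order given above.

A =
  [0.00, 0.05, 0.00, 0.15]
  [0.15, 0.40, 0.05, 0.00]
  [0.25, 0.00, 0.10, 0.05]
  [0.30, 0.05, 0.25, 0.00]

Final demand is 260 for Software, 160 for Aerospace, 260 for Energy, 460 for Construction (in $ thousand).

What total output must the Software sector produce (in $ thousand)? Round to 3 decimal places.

I − A =
  [   1.00    -0.05     0.00    -0.15]
  [  -0.15     0.60    -0.05     0.00]
  [  -0.25     0.00     0.90    -0.05]
  [  -0.30    -0.05    -0.25     1.00]
Compute the cofactors C_ij = (−1)^(i+j)·(3×3 minor ij) of I−A; the adjugate is their transpose:
adj(I−A) = Cᵀ =
  [ 0.532375   0.051125   0.025375   0.081125]
  [ 0.146375   0.837625   0.053375   0.024625]
  [ 0.159375   0.017625   0.564375   0.052125]
  [ 0.206875   0.061625   0.151375   0.532625]
det(I−A) = Σ_j (I−A)_1j·C_1j = (1.00)(0.532375) + (-0.05)(0.146375) + (0.00)(0.159375) + (-0.15)(0.206875) = 0.494025
(I − A)⁻¹ = adj(I−A) / det(I−A) ≈
  [   1.0776     0.1035     0.0514     0.1642]
  [   0.2963     1.6955     0.1080     0.0498]
  [   0.3226     0.0357     1.1424     0.1055]
  [   0.4188     0.1247     0.3064     1.0781]
x = (I − A)⁻¹ d = adj(I−A)·d / det(I−A), with det(I−A) = 0.494025:
  x_1 = (0.532375·260 + 0.051125·160 + 0.025375·260 + 0.081125·460) / 0.494025 = 190.5125 / 0.494025 ≈ 385.633
  x_2 = (0.146375·260 + 0.837625·160 + 0.053375·260 + 0.024625·460) / 0.494025 = 197.2825 / 0.494025 ≈ 399.337
  x_3 = (0.159375·260 + 0.017625·160 + 0.564375·260 + 0.052125·460) / 0.494025 = 214.9725 / 0.494025 ≈ 435.145
  x_4 = (0.206875·260 + 0.061625·160 + 0.151375·260 + 0.532625·460) / 0.494025 = 348.0125 / 0.494025 ≈ 704.443

x_1 = 385.633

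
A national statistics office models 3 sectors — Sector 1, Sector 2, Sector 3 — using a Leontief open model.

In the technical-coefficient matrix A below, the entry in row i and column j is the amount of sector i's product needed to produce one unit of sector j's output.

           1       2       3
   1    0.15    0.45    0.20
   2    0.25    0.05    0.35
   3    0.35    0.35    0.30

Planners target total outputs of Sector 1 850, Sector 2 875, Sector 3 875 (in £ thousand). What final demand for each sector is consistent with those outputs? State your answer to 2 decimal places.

d_1 = 153.75, d_2 = 312.50, d_3 = 8.75

I − A =
  [   0.85    -0.45    -0.20]
  [  -0.25     0.95    -0.35]
  [  -0.35    -0.35     0.70]
d = (I − A) x:
  d_1 = (+0.85)·850 + (-0.45)·875 + (-0.20)·875 = 153.75
  d_2 = (-0.25)·850 + (+0.95)·875 + (-0.35)·875 = 312.50
  d_3 = (-0.35)·850 + (-0.35)·875 + (+0.70)·875 = 8.75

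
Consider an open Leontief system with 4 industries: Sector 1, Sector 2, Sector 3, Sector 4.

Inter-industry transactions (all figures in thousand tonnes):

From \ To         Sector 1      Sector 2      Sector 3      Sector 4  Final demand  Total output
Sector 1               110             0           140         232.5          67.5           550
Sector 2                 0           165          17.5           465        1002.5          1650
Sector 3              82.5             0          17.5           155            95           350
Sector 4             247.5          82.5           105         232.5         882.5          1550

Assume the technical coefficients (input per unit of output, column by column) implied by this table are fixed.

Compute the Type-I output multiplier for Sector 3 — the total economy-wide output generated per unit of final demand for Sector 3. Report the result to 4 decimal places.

Technical coefficients a_ij = z_ij / X_j:
  a_11 = 110/550 = 0.20, a_21 = 0/550 = 0.00, a_31 = 82.5/550 = 0.15, a_41 = 247.5/550 = 0.45
  a_12 = 0/1650 = 0.00, a_22 = 165/1650 = 0.10, a_32 = 0/1650 = 0.00, a_42 = 82.5/1650 = 0.05
  a_13 = 140/350 = 0.40, a_23 = 17.5/350 = 0.05, a_33 = 17.5/350 = 0.05, a_43 = 105/350 = 0.30
  a_14 = 232.5/1550 = 0.15, a_24 = 465/1550 = 0.30, a_34 = 155/1550 = 0.10, a_44 = 232.5/1550 = 0.15
I − A =
  [   0.80     0.00    -0.40    -0.15]
  [   0.00     0.90    -0.05    -0.30]
  [  -0.15     0.00     0.95    -0.10]
  [  -0.45    -0.05    -0.30     0.85]
Compute the cofactors C_ij = (−1)^(i+j)·(3×3 minor ij) of I−A; the adjugate is their transpose:
adj(I−A) = Cᵀ =
  [ 0.685250   0.009125   0.340875   0.164250]
  [ 0.150375   0.482125   0.156625   0.215125]
  [ 0.153000   0.005125   0.539250   0.092250]
  [ 0.425625   0.035000   0.380000   0.630000]
det(I−A) = Σ_j (I−A)_1j·C_1j = (0.80)(0.685250) + (0.00)(0.150375) + (-0.40)(0.153000) + (-0.15)(0.425625) = 0.42315625
(I − A)⁻¹ = adj(I−A) / det(I−A) ≈
  [   1.61938     0.02156     0.80555     0.38815]
  [   0.35537     1.13935     0.37014     0.50838]
  [   0.36157     0.01211     1.27435     0.21800]
  [   1.00583     0.08271     0.89801     1.48881]
The output multiplier for sector j is the column-j sum of the Leontief inverse (I − A)⁻¹ = adj(I−A) / det(I−A).
Column 3 of adj(I−A): (0.340875, 0.156625, 0.539250, 0.380000); det(I−A) = 0.42315625.
m_3 = (0.340875 + 0.156625 + 0.539250 + 0.380000) / 0.42315625 = 1.41675 / 0.42315625 ≈ 3.3481.

m_3 = 3.3481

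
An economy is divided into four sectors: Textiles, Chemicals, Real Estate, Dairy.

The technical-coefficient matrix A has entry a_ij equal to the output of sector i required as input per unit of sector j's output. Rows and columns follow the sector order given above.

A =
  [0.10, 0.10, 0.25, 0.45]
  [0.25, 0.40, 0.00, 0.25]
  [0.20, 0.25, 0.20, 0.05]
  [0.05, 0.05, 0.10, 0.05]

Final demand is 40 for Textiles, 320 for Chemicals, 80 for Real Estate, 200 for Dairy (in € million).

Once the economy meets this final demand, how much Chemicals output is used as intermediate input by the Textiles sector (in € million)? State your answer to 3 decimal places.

z_21 = 111.029

I − A =
  [   0.90    -0.10    -0.25    -0.45]
  [  -0.25     0.60     0.00    -0.25]
  [  -0.20    -0.25     0.80    -0.05]
  [  -0.05    -0.05    -0.10     0.95]
Compute the cofactors C_ij = (−1)^(i+j)·(3×3 minor ij) of I−A; the adjugate is their transpose:
adj(I−A) = Cᵀ =
  [ 0.436750   0.164750   0.168875   0.259125]
  [ 0.203750   0.604375   0.096250   0.260625]
  [ 0.176125   0.234125   0.457625   0.169125]
  [ 0.052250   0.065125   0.062125   0.366375]
det(I−A) = Σ_j (I−A)_1j·C_1j = (0.90)(0.436750) + (-0.10)(0.203750) + (-0.25)(0.176125) + (-0.45)(0.052250) = 0.30515625
(I − A)⁻¹ = adj(I−A) / det(I−A) ≈
  [   1.4312     0.5399     0.5534     0.8492]
  [   0.6677     1.9805     0.3154     0.8541]
  [   0.5772     0.7672     1.4996     0.5542]
  [   0.1712     0.2134     0.2036     1.2006]
First solve x = (I − A)⁻¹ d = adj(I−A)·d / det(I−A); in particular x_1 = (0.436750·40 + 0.164750·320 + 0.168875·80 + 0.259125·200) / 0.30515625 = 135.525 / 0.30515625 ≈ 444.11674.
Intermediate flow from 2 to 1: z_21 = a_21 · x_1 = 0.25 × 135.525 / 0.30515625 = 33.88125 / 0.30515625 ≈ 111.029.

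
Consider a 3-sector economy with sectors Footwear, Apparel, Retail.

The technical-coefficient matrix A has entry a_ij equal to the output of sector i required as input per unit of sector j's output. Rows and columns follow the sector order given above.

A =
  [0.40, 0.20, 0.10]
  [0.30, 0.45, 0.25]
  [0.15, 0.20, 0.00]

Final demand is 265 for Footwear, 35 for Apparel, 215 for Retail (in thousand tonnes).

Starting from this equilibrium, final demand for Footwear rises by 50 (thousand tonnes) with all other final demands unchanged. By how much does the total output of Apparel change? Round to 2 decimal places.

Δx_2 = 77.32

I − A =
  [   0.60    -0.20    -0.10]
  [  -0.30     0.55    -0.25]
  [  -0.15    -0.20     1.00]
Cofactors of I−A, C_ij = (−1)^(i+j)·(minor ij) (rows/columns in the sector order above):
  C_11 = (0.55)(1.00) − (-0.25)(-0.20) = 0.5000
  C_12 = −[(-0.30)(1.00) − (-0.25)(-0.15)] = 0.3375
  C_13 = (-0.30)(-0.20) − (0.55)(-0.15) = 0.1425
  C_21 = −[(-0.20)(1.00) − (-0.10)(-0.20)] = 0.2200
  C_22 = (0.60)(1.00) − (-0.10)(-0.15) = 0.5850
  C_23 = −[(0.60)(-0.20) − (-0.20)(-0.15)] = 0.1500
  C_31 = (-0.20)(-0.25) − (-0.10)(0.55) = 0.1050
  C_32 = −[(0.60)(-0.25) − (-0.10)(-0.30)] = 0.1800
  C_33 = (0.60)(0.55) − (-0.20)(-0.30) = 0.2700
det(I−A) = Σ_j (I−A)_1j·C_1j = (0.60)(0.5000) + (-0.20)(0.3375) + (-0.10)(0.1425) = 0.21825
adj(I−A) = Cᵀ =
  [ 0.5000   0.2200   0.1050]
  [ 0.3375   0.5850   0.1800]
  [ 0.1425   0.1500   0.2700]
(I − A)⁻¹ = adj(I−A) / det(I−A) ≈
  [   2.2910     1.0080     0.4811]
  [   1.5464     2.6804     0.8247]
  [   0.6529     0.6873     1.2371]
Δx = (I − A)⁻¹ Δd with Δd having +50 in the Footwear component and 0 elsewhere.
So Δx_2 = L_21 · (+50), where L_21 = adj(I−A)_21 / det(I−A) = 0.3375 / 0.21825.
Δx_2 = 0.3375 × (+50) / 0.21825 = 16.875 / 0.21825 ≈ 77.32.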